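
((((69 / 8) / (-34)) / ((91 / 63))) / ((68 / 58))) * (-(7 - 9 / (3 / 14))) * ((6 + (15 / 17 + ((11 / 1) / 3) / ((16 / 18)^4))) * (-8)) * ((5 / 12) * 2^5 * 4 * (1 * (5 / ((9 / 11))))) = 5702139394875 / 32700928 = 174372.40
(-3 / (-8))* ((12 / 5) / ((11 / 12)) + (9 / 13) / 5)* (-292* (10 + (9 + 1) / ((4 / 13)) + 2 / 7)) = -258557751 / 20020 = -12914.97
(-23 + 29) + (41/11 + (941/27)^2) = 9818294/8019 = 1224.38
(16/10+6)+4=58/5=11.60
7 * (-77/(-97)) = 539/97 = 5.56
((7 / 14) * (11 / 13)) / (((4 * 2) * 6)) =11 / 1248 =0.01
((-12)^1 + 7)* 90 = -450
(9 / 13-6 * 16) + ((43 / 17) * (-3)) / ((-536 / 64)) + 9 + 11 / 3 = -3630749 / 44421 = -81.73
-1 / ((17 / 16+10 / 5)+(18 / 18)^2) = -16 / 65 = -0.25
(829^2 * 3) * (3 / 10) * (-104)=-321628788 / 5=-64325757.60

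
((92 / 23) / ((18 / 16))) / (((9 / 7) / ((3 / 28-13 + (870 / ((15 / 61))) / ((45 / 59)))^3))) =198005535657267845291 / 723350250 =273733970033.56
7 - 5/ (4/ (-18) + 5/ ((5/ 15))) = 886/ 133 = 6.66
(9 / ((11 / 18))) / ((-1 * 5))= -162 / 55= -2.95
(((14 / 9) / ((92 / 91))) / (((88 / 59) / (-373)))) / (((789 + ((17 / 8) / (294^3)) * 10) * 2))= -4947773048673 / 20290815755617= -0.24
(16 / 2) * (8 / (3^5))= 64 / 243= 0.26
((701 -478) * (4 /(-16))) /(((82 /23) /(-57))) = 292353 /328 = 891.32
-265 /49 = -5.41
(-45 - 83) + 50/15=-374/3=-124.67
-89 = -89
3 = 3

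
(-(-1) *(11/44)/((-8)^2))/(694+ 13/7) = 7/1246976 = 0.00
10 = 10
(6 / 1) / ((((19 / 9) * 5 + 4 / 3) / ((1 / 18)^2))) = 0.00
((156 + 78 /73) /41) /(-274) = -5733 /410041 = -0.01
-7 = -7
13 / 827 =0.02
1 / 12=0.08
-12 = -12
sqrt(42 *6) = 6 *sqrt(7) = 15.87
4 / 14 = 2 / 7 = 0.29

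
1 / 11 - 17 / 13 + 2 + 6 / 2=541 / 143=3.78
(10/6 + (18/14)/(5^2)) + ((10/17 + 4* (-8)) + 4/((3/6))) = -193616/8925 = -21.69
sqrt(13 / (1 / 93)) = sqrt(1209) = 34.77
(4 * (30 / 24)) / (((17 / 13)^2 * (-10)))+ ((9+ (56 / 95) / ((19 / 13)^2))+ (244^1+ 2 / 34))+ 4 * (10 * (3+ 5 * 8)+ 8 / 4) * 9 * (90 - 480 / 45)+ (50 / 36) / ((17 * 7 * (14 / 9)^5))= 92093266219582690831 / 74627151327680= 1234045.04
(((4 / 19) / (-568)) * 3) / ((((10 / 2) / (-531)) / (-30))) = -4779 / 1349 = -3.54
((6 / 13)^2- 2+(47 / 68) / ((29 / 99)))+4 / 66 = 6963365 / 10997844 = 0.63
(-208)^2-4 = 43260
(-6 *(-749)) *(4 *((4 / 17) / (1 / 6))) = 431424 / 17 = 25377.88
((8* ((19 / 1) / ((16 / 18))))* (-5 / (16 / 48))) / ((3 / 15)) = -12825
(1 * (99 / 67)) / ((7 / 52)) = 5148 / 469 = 10.98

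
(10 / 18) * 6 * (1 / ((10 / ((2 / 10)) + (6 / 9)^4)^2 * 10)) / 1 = 0.00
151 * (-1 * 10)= -1510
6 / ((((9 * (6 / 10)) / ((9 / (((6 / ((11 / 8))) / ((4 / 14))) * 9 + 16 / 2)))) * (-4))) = -11 / 640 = -0.02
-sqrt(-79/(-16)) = -sqrt(79)/4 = -2.22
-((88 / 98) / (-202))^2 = -484 / 24492601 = -0.00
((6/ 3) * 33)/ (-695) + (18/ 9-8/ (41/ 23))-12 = -415536/ 28495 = -14.58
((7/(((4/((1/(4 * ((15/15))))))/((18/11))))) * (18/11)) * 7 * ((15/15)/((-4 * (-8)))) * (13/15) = 17199/77440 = 0.22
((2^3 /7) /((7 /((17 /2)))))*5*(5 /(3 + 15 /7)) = 425 /63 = 6.75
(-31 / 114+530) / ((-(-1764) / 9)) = 8627 / 3192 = 2.70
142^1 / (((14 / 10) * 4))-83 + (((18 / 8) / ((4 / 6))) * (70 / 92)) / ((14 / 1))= -57.46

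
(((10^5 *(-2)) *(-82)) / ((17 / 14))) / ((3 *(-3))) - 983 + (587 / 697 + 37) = -9419528975 / 6273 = -1501598.75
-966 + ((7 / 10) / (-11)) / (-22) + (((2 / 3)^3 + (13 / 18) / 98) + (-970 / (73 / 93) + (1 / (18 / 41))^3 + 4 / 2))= -27609944210963 / 12620943720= -2187.63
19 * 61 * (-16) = -18544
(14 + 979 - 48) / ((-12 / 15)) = -4725 / 4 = -1181.25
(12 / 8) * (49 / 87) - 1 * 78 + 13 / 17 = -75321 / 986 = -76.39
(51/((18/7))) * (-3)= -119/2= -59.50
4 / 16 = 1 / 4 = 0.25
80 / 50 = 8 / 5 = 1.60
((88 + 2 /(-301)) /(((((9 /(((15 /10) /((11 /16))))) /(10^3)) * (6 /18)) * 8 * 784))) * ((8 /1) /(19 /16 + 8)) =211888000 /23849133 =8.88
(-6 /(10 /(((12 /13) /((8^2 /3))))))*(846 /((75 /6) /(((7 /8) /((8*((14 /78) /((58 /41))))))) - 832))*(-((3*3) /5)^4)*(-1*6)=19557560241 /11557400000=1.69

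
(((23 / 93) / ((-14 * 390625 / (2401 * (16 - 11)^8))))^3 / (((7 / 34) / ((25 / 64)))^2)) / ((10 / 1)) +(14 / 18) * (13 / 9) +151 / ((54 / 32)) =-1082340532763159 / 39535755264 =-27376.25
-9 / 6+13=23 / 2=11.50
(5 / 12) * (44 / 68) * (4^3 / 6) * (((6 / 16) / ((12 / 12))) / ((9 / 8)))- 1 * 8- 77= -38575 / 459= -84.04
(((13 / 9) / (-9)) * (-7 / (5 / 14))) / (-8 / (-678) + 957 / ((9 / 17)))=143962 / 82728405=0.00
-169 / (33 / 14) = -71.70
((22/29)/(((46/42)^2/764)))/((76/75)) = 138981150/291479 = 476.81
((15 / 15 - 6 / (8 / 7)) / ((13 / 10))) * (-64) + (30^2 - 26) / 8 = 16561 / 52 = 318.48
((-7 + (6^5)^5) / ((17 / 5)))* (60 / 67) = 8529086408978910410700 / 1139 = 7488223361702291844.34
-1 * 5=-5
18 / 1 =18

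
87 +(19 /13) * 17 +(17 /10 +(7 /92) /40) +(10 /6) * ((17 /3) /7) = 346291157 /3013920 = 114.90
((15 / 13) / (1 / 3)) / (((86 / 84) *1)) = 1890 / 559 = 3.38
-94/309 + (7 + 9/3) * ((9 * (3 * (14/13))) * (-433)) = -505753882/4017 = -125903.38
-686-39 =-725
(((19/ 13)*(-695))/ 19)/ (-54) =695/ 702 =0.99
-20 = -20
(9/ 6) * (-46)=-69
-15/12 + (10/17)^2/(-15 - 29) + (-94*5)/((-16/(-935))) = -698537765/25432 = -27466.88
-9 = -9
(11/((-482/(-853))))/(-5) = -9383/2410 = -3.89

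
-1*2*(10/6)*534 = -1780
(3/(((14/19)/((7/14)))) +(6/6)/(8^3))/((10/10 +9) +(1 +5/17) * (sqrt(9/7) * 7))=-10552835/2852864 +4096983 * sqrt(7)/2852864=0.10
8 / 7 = 1.14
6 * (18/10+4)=174/5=34.80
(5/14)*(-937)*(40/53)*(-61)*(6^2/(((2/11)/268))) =303297904800/371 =817514568.19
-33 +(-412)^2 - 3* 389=168544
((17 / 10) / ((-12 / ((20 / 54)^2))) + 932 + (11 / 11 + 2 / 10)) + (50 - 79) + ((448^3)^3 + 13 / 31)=726945957793021755917192.60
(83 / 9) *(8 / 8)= 9.22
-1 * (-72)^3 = 373248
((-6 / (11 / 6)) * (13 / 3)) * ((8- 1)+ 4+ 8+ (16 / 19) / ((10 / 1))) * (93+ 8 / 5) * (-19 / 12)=1013467 / 25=40538.68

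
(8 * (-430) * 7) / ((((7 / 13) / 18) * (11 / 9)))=-7244640 / 11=-658603.64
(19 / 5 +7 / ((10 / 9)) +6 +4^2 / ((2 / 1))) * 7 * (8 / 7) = 964 / 5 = 192.80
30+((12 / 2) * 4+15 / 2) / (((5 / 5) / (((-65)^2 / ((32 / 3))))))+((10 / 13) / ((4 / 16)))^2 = 135377605 / 10816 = 12516.42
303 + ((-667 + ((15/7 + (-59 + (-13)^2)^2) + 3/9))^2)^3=191796771469825864049490601525288/85766121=2236276623374699014888298.00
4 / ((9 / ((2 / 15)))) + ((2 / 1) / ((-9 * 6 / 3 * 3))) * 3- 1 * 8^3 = -69127 / 135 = -512.05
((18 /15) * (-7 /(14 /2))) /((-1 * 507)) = 2 /845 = 0.00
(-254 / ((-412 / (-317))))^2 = 1620787081 / 42436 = 38193.68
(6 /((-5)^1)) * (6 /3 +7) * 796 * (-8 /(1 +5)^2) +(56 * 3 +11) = 2089.40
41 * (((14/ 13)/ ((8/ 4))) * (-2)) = -574/ 13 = -44.15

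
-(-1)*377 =377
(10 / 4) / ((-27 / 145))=-725 / 54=-13.43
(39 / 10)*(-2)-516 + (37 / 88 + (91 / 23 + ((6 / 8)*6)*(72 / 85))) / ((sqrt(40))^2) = -3603173289 / 6881600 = -523.60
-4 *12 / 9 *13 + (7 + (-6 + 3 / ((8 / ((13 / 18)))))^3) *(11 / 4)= -250920889 / 442368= -567.22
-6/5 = -1.20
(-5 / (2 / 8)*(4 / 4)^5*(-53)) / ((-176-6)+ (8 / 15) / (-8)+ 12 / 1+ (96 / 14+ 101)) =-27825 / 1633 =-17.04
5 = 5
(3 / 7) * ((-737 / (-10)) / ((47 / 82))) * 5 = 90651 / 329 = 275.53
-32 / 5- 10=-82 / 5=-16.40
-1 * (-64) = 64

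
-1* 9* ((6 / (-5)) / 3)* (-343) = -6174 / 5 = -1234.80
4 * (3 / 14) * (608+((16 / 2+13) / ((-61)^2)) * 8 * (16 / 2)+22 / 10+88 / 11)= 69049986 / 130235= 530.20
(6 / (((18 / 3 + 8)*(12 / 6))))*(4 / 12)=0.07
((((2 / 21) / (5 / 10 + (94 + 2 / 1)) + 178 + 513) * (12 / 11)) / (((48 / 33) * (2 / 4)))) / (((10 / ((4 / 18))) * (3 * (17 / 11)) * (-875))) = -30806897 / 5425953750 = -0.01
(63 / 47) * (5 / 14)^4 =5625 / 257936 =0.02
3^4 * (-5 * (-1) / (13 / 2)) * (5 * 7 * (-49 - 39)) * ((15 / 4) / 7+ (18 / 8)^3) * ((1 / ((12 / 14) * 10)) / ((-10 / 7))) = 5981283 / 32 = 186915.09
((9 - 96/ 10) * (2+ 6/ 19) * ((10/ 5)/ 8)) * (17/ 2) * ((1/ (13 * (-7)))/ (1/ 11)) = 6171/ 17290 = 0.36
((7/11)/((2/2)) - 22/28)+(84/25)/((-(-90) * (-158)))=-682453/4562250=-0.15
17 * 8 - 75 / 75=135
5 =5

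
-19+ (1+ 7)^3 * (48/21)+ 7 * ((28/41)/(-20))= 1651752/1435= 1151.05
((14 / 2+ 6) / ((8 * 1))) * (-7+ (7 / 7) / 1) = -39 / 4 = -9.75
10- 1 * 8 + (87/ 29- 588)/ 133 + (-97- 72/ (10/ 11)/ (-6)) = -57322/ 665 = -86.20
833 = 833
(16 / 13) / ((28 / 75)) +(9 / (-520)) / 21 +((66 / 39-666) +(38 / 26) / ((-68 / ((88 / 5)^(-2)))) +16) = -645.01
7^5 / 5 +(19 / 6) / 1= 100937 / 30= 3364.57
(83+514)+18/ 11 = 6585/ 11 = 598.64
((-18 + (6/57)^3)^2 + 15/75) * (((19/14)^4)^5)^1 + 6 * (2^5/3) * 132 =1315502093519448113973945429/8537577084212734853120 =154083.77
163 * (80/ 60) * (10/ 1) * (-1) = -6520/ 3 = -2173.33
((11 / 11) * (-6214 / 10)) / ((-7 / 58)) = 180206 / 35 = 5148.74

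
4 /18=2 /9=0.22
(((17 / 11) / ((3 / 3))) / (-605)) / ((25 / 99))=-153 / 15125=-0.01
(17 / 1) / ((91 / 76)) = 1292 / 91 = 14.20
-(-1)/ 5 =1/ 5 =0.20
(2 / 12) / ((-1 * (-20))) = 0.01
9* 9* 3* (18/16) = 2187/8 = 273.38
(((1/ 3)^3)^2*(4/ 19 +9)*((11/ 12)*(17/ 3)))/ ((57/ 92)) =752675/ 7105563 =0.11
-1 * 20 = -20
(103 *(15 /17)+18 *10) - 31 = 239.88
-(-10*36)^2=-129600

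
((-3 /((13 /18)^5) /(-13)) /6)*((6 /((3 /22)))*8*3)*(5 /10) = 498845952 /4826809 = 103.35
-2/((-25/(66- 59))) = 14/25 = 0.56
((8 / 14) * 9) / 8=9 / 14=0.64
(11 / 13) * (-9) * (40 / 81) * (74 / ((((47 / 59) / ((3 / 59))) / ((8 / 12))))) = -65120 / 5499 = -11.84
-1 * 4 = -4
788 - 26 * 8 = 580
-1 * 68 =-68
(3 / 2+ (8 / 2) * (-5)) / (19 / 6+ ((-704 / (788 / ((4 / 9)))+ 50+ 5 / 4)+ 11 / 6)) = -131202 / 396109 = -0.33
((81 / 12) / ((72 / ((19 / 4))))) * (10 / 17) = 285 / 1088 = 0.26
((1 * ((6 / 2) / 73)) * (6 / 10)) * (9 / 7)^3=6561 / 125195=0.05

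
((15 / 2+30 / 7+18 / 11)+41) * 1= 54.42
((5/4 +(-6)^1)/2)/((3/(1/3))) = -19/72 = -0.26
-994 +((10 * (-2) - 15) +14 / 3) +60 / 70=-21493 / 21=-1023.48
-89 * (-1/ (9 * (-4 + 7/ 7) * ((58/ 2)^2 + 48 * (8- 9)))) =-0.00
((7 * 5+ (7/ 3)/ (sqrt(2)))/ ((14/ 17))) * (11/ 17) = 11 * sqrt(2)/ 12+ 55/ 2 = 28.80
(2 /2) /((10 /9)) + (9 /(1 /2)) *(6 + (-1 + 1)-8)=-351 /10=-35.10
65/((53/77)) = 94.43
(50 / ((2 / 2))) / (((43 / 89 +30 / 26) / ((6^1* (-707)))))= -122699850 / 947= -129566.90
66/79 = 0.84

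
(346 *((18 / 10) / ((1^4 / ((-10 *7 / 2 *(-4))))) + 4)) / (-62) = -44288 / 31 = -1428.65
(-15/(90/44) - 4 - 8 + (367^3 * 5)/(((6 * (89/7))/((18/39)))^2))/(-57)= -36254042663/228908979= -158.38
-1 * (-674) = 674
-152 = -152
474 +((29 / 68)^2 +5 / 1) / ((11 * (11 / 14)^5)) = 243484480200 / 511981129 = 475.57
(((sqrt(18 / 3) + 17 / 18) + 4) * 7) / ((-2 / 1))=-623 / 36 - 7 * sqrt(6) / 2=-25.88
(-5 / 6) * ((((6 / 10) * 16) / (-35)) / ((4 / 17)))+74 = 2624 / 35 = 74.97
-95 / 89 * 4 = -380 / 89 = -4.27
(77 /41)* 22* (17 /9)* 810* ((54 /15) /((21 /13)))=5776056 /41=140879.41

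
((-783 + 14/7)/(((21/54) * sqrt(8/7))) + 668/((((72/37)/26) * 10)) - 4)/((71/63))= 559769/710 - 891 * sqrt(14)/2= -878.50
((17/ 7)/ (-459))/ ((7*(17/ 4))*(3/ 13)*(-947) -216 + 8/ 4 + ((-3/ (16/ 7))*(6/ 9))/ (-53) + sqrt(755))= 30382144*sqrt(755)/ 258958404193005909 + 68010456904/ 86319468064335303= 0.00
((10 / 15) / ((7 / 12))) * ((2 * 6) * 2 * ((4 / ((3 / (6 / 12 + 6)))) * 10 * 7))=16640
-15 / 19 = -0.79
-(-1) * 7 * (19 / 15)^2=2527 / 225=11.23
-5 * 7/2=-35/2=-17.50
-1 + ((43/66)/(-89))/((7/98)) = -3238/2937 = -1.10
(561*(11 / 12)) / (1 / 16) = 8228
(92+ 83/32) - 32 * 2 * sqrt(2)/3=3027/32 - 64 * sqrt(2)/3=64.42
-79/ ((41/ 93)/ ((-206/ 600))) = 252247/ 4100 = 61.52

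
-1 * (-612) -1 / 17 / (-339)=3526957 / 5763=612.00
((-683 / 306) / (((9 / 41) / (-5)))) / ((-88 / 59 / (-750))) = 25564.73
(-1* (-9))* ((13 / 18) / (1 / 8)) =52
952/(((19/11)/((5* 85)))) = 4450600/19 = 234242.11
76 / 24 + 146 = 895 / 6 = 149.17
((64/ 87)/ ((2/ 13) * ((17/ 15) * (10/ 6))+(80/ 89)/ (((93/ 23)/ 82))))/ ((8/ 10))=4304040/ 86682827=0.05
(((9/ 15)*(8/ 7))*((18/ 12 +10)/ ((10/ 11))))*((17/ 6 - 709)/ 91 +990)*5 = 135684659/ 3185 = 42601.15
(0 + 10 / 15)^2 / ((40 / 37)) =0.41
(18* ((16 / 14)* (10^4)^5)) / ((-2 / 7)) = -7200000000000000000000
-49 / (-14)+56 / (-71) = 385 / 142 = 2.71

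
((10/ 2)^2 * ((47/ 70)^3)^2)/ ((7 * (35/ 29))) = 312597244541/ 1152960200000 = 0.27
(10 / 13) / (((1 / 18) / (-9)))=-124.62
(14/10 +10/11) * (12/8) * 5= 381/22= 17.32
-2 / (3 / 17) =-34 / 3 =-11.33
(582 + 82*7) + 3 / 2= 2315 / 2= 1157.50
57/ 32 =1.78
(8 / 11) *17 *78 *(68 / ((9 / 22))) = 160298.67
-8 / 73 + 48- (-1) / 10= 47.99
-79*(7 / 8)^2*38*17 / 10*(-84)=26256993 / 80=328212.41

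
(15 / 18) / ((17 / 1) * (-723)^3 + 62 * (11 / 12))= -5 / 38549172493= -0.00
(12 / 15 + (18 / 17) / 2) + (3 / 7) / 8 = 1.38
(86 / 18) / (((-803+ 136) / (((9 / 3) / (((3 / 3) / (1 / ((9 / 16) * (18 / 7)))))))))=-2408 / 162081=-0.01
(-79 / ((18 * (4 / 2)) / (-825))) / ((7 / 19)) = 4913.99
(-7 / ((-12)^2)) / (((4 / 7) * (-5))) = 49 / 2880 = 0.02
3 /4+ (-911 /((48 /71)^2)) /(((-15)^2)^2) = 82887649 /116640000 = 0.71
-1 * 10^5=-100000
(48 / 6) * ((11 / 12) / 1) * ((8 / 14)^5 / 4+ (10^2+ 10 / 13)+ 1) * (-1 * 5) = -2446288790 / 655473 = -3732.10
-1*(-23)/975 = 23/975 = 0.02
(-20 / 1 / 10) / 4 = -1 / 2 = -0.50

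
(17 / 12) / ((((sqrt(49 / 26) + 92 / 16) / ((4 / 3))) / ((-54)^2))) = 6587568 / 6485 -308448 * sqrt(26) / 6485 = 773.29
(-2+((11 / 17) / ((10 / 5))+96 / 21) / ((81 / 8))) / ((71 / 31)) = -0.66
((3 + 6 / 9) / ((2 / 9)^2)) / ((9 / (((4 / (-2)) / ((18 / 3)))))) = -11 / 4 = -2.75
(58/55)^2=3364/3025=1.11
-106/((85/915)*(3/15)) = -96990/17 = -5705.29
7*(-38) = -266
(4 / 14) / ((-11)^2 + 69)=1 / 665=0.00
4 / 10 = 2 / 5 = 0.40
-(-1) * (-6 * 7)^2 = 1764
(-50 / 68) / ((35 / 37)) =-0.78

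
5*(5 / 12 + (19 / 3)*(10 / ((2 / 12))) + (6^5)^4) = 219369506403801385 / 12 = 18280792200316782.08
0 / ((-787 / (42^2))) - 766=-766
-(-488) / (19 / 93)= 45384 / 19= 2388.63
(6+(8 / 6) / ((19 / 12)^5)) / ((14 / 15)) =113912775 / 17332693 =6.57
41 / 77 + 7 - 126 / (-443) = 266642 / 34111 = 7.82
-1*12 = -12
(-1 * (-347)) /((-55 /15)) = -1041 /11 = -94.64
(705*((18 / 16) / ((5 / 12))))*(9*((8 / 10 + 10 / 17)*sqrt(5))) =2021517*sqrt(5) / 85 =53179.41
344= 344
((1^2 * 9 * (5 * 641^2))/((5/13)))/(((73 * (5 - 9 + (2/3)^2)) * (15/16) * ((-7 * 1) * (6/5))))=48073077/2044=23519.12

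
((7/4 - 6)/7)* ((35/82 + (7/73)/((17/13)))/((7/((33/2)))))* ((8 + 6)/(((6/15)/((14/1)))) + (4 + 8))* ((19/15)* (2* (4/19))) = -20075231/104755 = -191.64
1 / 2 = 0.50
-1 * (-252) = 252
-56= -56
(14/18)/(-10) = -7/90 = -0.08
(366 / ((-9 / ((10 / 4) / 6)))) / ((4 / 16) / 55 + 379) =-33550 / 750429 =-0.04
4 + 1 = 5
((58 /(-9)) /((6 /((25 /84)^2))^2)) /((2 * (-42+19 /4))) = 11328125 /600880944384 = 0.00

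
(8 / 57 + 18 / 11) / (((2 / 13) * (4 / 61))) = 176.12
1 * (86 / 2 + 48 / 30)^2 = 49729 / 25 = 1989.16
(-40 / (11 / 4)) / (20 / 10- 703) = 160 / 7711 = 0.02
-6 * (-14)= 84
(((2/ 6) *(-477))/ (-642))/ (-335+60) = -53/ 58850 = -0.00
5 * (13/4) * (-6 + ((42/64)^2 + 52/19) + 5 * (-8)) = -54167685/77824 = -696.03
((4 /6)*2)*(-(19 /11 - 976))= 42868 /33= 1299.03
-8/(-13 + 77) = -1/8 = -0.12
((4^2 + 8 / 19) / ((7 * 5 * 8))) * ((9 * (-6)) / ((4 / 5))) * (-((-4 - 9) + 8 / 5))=-3159 / 70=-45.13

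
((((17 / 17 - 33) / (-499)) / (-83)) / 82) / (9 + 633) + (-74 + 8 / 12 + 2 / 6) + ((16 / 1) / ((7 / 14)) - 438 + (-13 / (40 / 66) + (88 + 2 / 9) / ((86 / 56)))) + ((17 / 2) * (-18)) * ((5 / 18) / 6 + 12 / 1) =-803747923132843 / 351582493365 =-2286.09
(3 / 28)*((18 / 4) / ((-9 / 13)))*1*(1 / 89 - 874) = 3033615 / 4984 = 608.67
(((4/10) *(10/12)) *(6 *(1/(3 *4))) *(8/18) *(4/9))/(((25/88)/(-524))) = -368896/6075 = -60.72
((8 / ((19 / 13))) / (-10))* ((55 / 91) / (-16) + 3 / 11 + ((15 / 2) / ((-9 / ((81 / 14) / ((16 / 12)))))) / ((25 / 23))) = 123797 / 73150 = 1.69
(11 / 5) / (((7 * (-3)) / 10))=-22 / 21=-1.05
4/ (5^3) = 4/ 125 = 0.03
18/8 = 9/4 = 2.25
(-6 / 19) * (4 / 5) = -24 / 95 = -0.25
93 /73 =1.27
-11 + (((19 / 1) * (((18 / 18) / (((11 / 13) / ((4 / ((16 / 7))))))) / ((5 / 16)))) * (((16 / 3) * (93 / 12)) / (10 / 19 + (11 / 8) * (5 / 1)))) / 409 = -704774107 / 75920625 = -9.28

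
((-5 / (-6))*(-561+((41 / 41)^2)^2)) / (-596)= 350 / 447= 0.78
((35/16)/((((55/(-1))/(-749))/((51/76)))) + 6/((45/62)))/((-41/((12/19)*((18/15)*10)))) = -17008557/3256220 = -5.22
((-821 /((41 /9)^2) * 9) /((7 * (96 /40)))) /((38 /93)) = -92768895 /1788584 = -51.87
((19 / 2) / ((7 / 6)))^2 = 3249 / 49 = 66.31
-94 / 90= -47 / 45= -1.04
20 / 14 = 10 / 7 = 1.43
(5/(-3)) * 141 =-235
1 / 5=0.20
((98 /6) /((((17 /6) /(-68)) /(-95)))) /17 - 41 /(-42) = 1564777 /714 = 2191.56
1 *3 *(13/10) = 39/10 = 3.90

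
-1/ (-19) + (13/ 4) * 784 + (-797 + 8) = 33422/ 19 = 1759.05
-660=-660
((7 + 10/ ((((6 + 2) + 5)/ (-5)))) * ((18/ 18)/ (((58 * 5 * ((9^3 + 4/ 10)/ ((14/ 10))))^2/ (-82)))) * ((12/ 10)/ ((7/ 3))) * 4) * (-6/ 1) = 363096/ 2596706396375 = 0.00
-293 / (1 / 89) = -26077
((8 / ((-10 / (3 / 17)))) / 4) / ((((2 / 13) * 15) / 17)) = -13 / 50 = -0.26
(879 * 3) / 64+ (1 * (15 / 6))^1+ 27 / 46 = 44.29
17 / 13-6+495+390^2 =1983674 / 13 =152590.31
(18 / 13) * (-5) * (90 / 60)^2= -405 / 26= -15.58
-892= -892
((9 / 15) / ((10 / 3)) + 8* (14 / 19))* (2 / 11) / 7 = 5771 / 36575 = 0.16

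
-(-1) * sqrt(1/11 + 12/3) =3 * sqrt(55)/11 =2.02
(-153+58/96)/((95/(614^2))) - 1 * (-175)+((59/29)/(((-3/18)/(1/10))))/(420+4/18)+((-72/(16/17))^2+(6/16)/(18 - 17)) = -3940095249301/6580680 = -598736.79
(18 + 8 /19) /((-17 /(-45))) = 15750 /323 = 48.76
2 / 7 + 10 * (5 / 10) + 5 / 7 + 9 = 15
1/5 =0.20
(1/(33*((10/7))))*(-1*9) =-21/110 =-0.19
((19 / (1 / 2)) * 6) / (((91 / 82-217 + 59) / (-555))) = 2075256 / 2573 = 806.55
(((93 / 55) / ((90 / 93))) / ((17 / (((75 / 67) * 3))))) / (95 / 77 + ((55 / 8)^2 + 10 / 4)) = 0.01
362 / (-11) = -362 / 11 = -32.91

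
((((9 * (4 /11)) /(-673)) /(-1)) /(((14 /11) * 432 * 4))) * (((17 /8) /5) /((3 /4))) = 17 /13567680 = 0.00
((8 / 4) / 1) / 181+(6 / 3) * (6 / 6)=364 / 181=2.01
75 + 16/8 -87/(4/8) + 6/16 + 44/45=-34433/360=-95.65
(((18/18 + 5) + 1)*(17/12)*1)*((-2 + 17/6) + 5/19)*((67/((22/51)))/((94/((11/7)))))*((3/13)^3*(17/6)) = 123439125/125562944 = 0.98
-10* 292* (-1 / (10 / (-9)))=-2628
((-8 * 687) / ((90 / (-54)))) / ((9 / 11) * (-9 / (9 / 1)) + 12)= 60456 / 205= 294.91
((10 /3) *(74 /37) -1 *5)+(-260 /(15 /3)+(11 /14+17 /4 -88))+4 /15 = -133.03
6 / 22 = 3 / 11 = 0.27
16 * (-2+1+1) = 0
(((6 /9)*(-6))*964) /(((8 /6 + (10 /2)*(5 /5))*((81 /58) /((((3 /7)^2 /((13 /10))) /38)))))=-1118240 /689871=-1.62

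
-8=-8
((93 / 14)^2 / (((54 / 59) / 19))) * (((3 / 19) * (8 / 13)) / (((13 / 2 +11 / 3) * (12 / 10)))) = 283495 / 38857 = 7.30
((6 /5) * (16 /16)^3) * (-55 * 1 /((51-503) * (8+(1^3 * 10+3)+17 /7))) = 231 /37064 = 0.01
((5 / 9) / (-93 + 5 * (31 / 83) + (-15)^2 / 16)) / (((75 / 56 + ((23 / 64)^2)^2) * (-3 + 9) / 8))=-3119219998720 / 440062088737401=-0.01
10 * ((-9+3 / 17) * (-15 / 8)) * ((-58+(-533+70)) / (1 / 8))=-11722500 / 17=-689558.82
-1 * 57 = -57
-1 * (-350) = 350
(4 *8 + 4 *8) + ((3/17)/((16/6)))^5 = 2977656006313/46525874176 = 64.00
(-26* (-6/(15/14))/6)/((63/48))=832/45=18.49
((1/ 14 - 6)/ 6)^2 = 6889/ 7056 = 0.98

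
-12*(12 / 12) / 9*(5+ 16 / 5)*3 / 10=-82 / 25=-3.28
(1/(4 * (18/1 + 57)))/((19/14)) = 7/2850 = 0.00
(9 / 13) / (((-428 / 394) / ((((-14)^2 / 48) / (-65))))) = 28959 / 723320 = 0.04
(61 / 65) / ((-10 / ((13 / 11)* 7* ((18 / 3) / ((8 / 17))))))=-21777 / 2200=-9.90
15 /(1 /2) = 30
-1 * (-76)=76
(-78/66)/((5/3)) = -39/55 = -0.71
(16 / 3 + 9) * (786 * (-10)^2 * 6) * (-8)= -54076800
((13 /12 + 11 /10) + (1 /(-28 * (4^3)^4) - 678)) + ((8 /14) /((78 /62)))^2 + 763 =2185421177958413 /25007782625280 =87.39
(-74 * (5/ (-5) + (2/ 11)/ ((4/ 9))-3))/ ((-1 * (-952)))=2923/ 10472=0.28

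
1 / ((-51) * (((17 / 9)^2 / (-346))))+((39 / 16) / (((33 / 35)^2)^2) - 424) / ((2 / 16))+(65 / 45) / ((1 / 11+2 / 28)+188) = -3365.42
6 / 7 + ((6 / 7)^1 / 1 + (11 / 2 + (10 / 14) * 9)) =191 / 14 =13.64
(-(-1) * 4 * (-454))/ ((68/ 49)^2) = -545027/ 578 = -942.95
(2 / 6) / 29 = 1 / 87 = 0.01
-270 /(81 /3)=-10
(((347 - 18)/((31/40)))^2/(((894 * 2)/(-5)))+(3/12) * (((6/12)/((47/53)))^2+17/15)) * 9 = -114687471196251/25304360080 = -4532.32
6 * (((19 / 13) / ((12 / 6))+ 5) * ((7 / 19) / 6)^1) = 1043 / 494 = 2.11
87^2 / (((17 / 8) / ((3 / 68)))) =45414 / 289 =157.14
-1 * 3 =-3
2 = 2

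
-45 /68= -0.66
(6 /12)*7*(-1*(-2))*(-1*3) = -21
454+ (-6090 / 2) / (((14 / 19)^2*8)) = -55339 / 224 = -247.05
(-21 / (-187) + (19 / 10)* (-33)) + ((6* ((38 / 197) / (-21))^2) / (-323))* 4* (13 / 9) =-6009287216413 / 96013854090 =-62.59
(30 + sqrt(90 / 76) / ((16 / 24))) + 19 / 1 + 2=9 * sqrt(190) / 76 + 51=52.63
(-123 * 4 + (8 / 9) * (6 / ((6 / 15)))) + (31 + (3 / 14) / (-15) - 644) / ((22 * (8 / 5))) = -333367 / 672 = -496.08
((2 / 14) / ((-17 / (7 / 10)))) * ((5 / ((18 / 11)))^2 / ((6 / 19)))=-11495 / 66096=-0.17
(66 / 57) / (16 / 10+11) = 110 / 1197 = 0.09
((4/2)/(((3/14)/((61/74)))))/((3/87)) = 24766/111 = 223.12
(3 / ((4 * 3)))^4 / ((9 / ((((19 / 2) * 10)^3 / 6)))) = 857375 / 13824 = 62.02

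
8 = 8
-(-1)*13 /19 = 13 /19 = 0.68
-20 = -20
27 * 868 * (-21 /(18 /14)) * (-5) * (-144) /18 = -15311520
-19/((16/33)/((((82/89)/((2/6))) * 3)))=-231363/712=-324.95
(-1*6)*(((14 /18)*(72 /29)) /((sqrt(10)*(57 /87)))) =-168*sqrt(10) /95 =-5.59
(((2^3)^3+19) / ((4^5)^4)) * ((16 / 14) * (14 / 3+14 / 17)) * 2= 885 / 146028888064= 0.00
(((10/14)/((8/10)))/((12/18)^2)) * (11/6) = 825/224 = 3.68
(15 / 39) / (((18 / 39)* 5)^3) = 169 / 5400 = 0.03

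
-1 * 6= -6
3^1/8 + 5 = 43/8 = 5.38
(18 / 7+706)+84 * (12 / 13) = 71536 / 91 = 786.11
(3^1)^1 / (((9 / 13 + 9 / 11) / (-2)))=-3.97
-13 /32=-0.41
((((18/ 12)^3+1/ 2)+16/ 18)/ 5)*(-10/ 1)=-343/ 36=-9.53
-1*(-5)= 5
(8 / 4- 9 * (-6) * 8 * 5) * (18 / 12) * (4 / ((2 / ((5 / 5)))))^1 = 6486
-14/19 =-0.74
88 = 88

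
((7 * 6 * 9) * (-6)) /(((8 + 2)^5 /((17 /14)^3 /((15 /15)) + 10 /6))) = -768393 /9800000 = -0.08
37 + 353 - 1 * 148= 242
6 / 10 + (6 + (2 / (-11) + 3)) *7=3428 / 55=62.33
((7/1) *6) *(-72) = -3024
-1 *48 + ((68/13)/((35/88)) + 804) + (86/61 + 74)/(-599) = 12785241596/16625245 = 769.03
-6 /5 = -1.20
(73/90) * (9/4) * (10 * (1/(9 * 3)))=73/108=0.68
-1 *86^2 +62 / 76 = -7395.18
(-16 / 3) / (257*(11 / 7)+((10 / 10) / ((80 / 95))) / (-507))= -302848 / 22932491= -0.01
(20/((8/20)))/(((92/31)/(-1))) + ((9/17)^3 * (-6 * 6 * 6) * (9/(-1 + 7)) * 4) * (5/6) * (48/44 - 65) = 25418470835/2485978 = 10224.74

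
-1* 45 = -45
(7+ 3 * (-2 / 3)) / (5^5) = 1 / 625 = 0.00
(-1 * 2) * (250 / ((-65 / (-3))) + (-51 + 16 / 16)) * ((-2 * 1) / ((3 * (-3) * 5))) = 400 / 117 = 3.42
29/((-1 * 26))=-29/26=-1.12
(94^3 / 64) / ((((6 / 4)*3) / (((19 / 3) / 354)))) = 1972637 / 38232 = 51.60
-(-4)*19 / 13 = 76 / 13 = 5.85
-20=-20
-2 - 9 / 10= -29 / 10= -2.90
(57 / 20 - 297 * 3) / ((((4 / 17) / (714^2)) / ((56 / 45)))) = -59866958634 / 25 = -2394678345.36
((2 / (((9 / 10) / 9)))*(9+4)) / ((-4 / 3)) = -195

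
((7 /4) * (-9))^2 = 3969 /16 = 248.06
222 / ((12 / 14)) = 259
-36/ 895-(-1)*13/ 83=8647/ 74285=0.12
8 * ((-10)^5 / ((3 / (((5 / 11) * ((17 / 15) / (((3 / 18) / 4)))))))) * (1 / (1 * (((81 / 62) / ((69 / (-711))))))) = 155148800000 / 633501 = 244906.95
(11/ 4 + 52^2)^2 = 117223929/ 16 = 7326495.56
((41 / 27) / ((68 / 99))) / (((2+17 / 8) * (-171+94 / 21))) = -574 / 178347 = -0.00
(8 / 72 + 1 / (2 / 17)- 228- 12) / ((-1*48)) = 4165 / 864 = 4.82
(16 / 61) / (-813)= -16 / 49593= -0.00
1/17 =0.06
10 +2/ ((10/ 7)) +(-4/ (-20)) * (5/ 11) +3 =797/ 55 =14.49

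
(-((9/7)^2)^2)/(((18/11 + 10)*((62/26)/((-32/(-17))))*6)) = -312741/10122616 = -0.03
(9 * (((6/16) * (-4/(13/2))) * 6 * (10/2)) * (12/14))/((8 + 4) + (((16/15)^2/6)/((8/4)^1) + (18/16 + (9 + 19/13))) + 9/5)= -26244000/12521537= -2.10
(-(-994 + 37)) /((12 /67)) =21373 /4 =5343.25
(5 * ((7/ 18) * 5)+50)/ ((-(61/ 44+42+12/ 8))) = -946/ 711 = -1.33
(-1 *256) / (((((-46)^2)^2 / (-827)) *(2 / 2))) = 13232 / 279841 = 0.05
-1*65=-65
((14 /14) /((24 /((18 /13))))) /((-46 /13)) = -3 /184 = -0.02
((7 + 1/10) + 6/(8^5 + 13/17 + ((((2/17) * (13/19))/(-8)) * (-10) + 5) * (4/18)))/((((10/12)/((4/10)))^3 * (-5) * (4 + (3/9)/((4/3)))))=-11687817186432/316299921484375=-0.04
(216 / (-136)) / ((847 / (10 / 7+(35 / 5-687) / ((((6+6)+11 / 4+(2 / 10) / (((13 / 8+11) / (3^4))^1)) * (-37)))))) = -53014230 / 10980196997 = -0.00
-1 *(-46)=46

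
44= 44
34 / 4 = 8.50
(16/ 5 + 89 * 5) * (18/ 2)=20169/ 5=4033.80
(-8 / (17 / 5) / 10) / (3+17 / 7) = -14 / 323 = -0.04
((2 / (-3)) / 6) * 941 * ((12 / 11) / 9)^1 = -3764 / 297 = -12.67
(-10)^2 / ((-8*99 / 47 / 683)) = -802525 / 198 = -4053.16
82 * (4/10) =164/5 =32.80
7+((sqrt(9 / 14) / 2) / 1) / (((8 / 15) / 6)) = 135 * sqrt(14) / 112+7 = 11.51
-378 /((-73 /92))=34776 /73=476.38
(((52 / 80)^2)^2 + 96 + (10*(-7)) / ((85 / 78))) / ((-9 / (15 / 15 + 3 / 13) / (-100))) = 86885537 / 198900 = 436.83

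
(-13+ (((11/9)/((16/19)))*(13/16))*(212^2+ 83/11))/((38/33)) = 1343137367/29184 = 46023.07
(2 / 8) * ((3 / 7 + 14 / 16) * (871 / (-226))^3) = -18.66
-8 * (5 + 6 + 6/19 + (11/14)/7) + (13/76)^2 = -25866983/283024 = -91.40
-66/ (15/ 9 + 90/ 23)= -414/ 35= -11.83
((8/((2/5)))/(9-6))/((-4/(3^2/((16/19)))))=-17.81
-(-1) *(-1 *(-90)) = 90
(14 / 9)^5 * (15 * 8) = 21512960 / 19683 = 1092.97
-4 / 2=-2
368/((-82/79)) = -14536/41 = -354.54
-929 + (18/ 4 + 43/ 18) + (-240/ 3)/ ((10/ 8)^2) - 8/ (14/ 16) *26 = -381473/ 315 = -1211.03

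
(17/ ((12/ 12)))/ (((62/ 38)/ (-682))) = -7106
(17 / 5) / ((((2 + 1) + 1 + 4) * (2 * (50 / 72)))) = 0.31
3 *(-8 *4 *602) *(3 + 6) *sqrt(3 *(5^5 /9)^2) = -180600000 *sqrt(3) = -312808375.85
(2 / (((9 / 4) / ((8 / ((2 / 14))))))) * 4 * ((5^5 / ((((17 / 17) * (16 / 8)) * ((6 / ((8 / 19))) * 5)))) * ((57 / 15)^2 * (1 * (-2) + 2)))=0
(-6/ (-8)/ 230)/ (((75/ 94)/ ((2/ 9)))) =47/ 51750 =0.00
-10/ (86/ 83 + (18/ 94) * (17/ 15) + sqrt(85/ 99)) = -235996553925/ 13405368763 + 5706675375 * sqrt(935)/ 13405368763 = -4.59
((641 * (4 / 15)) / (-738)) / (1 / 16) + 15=62513 / 5535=11.29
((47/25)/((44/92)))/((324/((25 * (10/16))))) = 5405/28512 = 0.19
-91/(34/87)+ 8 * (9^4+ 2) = 1777219/34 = 52271.15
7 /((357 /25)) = 25 /51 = 0.49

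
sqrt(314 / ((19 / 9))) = 3*sqrt(5966) / 19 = 12.20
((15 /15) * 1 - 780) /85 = -779 /85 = -9.16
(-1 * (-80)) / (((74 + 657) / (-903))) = -1680 / 17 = -98.82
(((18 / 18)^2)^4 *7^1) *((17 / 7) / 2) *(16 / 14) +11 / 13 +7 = 1598 / 91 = 17.56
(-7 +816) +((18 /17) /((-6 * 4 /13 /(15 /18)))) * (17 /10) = 12931 /16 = 808.19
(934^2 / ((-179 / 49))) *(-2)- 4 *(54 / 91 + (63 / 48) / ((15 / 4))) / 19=739068419417 / 1547455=477602.53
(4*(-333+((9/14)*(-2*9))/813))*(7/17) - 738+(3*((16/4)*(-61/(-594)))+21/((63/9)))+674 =-277423907/456093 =-608.26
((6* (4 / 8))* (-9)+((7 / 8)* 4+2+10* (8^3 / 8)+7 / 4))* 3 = 7443 / 4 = 1860.75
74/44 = 37/22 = 1.68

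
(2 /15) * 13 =26 /15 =1.73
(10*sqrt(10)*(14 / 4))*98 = 10846.61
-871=-871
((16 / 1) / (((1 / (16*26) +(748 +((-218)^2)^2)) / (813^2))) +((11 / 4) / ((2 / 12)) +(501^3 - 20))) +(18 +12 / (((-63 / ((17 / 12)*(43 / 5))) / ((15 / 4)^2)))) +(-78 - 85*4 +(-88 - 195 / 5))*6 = 13232420490874220987553 / 105229491447920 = 125748212.87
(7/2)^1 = 7/2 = 3.50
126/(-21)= -6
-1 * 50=-50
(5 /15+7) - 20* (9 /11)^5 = 182 /483153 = 0.00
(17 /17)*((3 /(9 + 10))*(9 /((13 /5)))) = 135 /247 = 0.55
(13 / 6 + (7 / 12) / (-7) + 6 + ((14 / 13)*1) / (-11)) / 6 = 13703 / 10296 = 1.33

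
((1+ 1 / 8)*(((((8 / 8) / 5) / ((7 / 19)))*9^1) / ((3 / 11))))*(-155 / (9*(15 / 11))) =-71269 / 280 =-254.53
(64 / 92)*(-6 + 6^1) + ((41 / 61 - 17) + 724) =43168 / 61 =707.67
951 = 951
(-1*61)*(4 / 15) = -244 / 15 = -16.27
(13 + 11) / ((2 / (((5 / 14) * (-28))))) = -120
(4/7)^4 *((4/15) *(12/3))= 4096/36015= 0.11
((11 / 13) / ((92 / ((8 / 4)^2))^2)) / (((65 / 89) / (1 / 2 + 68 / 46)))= 6853 / 1581710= 0.00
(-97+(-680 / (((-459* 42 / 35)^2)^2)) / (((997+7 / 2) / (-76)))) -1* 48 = -61362342517272085 / 423188569086273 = -145.00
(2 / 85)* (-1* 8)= -16 / 85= -0.19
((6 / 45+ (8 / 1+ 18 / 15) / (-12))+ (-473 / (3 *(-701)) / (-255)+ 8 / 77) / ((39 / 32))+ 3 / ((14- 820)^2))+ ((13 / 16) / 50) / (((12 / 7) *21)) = -7060601290414601 / 12876015750998400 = -0.55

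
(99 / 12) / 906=11 / 1208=0.01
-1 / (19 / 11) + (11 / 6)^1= 143 / 114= 1.25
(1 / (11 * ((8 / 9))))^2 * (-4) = -81 / 1936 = -0.04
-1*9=-9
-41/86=-0.48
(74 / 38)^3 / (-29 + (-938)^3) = -50653 / 5660689495159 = -0.00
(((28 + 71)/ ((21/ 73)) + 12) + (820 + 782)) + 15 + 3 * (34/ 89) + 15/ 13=15999111/ 8099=1975.44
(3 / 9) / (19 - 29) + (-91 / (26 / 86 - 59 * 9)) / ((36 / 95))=49193 / 117360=0.42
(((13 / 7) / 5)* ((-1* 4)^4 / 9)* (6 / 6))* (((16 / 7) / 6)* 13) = 52.32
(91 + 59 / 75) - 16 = 5684 / 75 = 75.79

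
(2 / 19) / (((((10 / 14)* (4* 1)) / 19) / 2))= 7 / 5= 1.40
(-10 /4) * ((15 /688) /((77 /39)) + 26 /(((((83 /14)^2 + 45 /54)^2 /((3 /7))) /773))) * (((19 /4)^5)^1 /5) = -8057.14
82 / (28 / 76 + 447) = 779 / 4250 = 0.18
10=10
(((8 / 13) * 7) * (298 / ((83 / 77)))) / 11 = 116816 / 1079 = 108.26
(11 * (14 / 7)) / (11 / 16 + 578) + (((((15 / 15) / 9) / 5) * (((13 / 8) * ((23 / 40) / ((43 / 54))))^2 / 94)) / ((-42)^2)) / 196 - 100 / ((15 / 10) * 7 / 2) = -9601683402505852081 / 505096498679808000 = -19.01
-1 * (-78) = 78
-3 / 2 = -1.50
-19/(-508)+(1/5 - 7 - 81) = -222917/2540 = -87.76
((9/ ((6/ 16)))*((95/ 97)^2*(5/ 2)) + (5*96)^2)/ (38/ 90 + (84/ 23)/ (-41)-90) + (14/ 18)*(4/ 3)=-2569.12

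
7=7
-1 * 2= -2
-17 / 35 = -0.49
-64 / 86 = -32 / 43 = -0.74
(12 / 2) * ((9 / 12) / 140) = 9 / 280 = 0.03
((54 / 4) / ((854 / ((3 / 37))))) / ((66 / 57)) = 1539 / 1390312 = 0.00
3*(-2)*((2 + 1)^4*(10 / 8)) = -1215 / 2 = -607.50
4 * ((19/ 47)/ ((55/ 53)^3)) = 11314652/ 7819625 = 1.45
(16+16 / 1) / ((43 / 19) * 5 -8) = 608 / 63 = 9.65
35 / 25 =7 / 5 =1.40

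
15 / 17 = 0.88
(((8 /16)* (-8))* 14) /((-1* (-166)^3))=-7 /571787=-0.00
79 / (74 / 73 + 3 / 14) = 80738 / 1255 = 64.33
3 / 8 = 0.38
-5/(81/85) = -425/81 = -5.25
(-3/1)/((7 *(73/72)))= -216/511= -0.42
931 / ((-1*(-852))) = 931 / 852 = 1.09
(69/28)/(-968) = -69/27104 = -0.00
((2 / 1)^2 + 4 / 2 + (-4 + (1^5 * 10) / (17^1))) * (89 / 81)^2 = 348524 / 111537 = 3.12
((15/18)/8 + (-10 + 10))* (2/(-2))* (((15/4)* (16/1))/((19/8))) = -50/19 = -2.63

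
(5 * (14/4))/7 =5/2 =2.50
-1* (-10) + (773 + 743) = 1526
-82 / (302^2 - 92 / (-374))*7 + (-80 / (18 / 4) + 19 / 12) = -4973521135 / 306993492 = -16.20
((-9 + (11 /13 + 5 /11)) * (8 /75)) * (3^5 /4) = -178362 /3575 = -49.89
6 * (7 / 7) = 6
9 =9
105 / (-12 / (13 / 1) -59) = -1365 / 779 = -1.75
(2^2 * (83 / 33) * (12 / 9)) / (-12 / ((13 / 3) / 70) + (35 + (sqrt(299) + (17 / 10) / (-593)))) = -1253656936373920 / 14669774527155759 - 7892128836800 * sqrt(299) / 14669774527155759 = -0.09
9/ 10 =0.90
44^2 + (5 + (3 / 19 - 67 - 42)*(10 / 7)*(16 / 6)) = 609019 / 399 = 1526.36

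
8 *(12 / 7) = 96 / 7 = 13.71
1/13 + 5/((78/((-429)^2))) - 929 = 282583/26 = 10868.58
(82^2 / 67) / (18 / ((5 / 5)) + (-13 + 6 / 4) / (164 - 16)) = 1990304 / 355435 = 5.60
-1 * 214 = -214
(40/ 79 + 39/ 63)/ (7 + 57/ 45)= 9335/ 68572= 0.14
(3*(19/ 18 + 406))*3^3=65943/ 2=32971.50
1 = 1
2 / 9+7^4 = 21611 / 9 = 2401.22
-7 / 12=-0.58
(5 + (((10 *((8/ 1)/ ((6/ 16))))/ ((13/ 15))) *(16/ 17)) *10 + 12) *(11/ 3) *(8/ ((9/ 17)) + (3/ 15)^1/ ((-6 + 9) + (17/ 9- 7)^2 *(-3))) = 237859735883/ 1839825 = 129283.89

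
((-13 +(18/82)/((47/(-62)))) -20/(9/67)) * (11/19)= -30939271/329517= -93.89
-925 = -925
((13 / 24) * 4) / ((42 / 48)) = 52 / 21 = 2.48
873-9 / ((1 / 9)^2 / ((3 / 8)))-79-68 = 452.62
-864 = -864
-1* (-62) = 62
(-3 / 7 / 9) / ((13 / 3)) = -0.01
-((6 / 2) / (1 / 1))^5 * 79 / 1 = -19197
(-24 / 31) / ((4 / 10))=-1.94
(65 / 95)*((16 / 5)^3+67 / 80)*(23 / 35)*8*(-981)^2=19339692306129 / 166250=116328976.28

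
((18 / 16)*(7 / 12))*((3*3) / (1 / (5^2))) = 147.66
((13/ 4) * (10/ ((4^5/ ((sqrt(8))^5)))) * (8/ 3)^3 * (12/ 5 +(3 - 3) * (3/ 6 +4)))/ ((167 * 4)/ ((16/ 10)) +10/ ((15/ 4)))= 0.62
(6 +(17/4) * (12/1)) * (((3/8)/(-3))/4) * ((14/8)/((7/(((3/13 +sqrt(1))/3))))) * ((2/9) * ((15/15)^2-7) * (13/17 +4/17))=0.24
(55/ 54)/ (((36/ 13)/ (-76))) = -13585/ 486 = -27.95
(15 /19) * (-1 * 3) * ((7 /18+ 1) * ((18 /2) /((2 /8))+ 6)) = -2625 /19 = -138.16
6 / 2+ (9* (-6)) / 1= -51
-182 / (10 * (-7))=13 / 5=2.60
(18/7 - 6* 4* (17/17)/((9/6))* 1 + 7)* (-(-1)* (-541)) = 24345/7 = 3477.86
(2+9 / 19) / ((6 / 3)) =47 / 38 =1.24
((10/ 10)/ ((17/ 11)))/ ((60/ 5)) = 11/ 204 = 0.05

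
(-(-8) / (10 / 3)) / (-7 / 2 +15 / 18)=-9 / 10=-0.90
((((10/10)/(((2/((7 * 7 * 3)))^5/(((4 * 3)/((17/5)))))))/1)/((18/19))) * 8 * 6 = 6520941123165/17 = 383584771950.88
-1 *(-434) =434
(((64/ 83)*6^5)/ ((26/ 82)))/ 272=1275264/ 18343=69.52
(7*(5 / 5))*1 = 7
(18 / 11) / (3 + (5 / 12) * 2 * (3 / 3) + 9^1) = 108 / 847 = 0.13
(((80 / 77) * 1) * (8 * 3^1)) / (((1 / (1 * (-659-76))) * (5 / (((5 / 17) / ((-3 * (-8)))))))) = -8400 / 187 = -44.92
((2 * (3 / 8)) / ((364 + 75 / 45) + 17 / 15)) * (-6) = -45 / 3668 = -0.01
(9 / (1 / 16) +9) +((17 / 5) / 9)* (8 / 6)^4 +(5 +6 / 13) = 7565276 / 47385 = 159.66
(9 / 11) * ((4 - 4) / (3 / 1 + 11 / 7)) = 0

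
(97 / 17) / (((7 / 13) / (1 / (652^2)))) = 1261 / 50587376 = 0.00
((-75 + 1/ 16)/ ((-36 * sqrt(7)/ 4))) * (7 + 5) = 1199 * sqrt(7)/ 84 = 37.76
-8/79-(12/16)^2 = -839/1264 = -0.66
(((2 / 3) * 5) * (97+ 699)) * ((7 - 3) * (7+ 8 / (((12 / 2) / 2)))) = 923360 / 9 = 102595.56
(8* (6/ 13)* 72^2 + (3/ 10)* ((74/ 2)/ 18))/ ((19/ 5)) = 14930401/ 2964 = 5037.25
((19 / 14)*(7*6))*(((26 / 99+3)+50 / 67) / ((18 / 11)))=505229 / 3618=139.64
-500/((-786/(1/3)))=0.21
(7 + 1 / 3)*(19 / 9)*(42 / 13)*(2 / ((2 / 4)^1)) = 23408 / 117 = 200.07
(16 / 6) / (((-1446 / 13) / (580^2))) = -17492800 / 2169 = -8064.91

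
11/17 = 0.65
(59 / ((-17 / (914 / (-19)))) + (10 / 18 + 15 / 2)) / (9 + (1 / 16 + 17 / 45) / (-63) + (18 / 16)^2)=10256430240 / 601208621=17.06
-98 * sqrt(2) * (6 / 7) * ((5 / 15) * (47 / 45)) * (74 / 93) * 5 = -97384 * sqrt(2) / 837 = -164.54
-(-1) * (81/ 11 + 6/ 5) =471/ 55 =8.56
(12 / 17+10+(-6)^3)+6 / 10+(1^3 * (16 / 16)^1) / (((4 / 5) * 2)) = -138767 / 680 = -204.07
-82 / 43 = -1.91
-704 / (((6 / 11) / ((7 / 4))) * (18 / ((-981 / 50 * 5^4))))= 4616150 / 3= 1538716.67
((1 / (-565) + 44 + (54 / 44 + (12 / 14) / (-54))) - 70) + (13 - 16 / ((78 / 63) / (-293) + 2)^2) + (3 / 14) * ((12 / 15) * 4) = -11160573662431 / 738054494100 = -15.12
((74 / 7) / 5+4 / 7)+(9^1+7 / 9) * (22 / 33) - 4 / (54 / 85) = 916 / 315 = 2.91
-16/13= -1.23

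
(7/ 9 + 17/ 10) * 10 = 223/ 9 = 24.78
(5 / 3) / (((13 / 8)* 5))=8 / 39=0.21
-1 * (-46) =46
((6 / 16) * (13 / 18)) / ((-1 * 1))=-13 / 48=-0.27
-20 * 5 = -100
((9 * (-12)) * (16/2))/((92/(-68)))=14688/23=638.61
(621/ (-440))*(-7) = 4347/ 440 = 9.88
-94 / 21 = -4.48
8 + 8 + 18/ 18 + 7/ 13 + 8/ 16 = 469/ 26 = 18.04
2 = 2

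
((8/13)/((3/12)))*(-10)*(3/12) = -6.15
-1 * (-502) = 502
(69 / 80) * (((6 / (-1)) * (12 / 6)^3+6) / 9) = -161 / 40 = -4.02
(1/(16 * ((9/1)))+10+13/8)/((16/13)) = 21775/2304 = 9.45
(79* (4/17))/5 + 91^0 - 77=-6144/85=-72.28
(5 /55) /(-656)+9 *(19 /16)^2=1465283 /115456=12.69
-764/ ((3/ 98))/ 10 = -37436/ 15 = -2495.73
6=6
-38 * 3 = -114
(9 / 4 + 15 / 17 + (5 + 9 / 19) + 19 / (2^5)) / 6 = 95089 / 62016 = 1.53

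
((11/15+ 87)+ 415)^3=428831641421/3375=127061227.09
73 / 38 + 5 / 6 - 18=-869 / 57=-15.25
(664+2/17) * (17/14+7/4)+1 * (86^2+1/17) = 2228797/238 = 9364.69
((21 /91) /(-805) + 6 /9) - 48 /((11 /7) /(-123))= 3757.76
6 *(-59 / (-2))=177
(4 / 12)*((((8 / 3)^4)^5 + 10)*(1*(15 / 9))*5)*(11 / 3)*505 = 1700728409530.06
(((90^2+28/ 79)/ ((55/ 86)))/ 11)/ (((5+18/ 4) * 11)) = 110067616/ 9989155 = 11.02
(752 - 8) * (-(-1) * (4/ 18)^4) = 3968/ 2187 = 1.81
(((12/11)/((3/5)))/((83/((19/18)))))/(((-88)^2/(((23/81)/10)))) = 437/5154228288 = 0.00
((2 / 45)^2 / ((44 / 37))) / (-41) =-37 / 913275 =-0.00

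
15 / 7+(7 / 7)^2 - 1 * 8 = -34 / 7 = -4.86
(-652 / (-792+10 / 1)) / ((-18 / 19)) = -3097 / 3519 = -0.88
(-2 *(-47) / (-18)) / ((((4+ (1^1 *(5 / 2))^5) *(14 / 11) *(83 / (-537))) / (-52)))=-76995776 / 5669979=-13.58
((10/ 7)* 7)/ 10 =1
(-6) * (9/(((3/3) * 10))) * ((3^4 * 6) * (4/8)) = -6561/5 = -1312.20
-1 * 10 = -10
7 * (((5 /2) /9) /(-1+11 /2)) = 35 /81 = 0.43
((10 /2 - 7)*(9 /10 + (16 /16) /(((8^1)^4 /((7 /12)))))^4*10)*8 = -2394912767302564013521 /22799473113563136000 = -105.04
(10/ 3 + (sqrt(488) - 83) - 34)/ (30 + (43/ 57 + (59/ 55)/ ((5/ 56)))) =-1781725/ 670403 + 31350 * sqrt(122)/ 670403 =-2.14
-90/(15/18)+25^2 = 517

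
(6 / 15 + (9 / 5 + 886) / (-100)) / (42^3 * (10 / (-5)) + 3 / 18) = 12717 / 222263750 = 0.00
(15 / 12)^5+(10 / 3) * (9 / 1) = 33845 / 1024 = 33.05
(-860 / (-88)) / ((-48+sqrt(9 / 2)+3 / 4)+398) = 603290 / 21651707 - 2580 *sqrt(2) / 21651707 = 0.03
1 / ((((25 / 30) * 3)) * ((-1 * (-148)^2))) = -0.00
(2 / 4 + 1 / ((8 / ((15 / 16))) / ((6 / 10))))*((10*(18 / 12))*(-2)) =-1095 / 64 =-17.11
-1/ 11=-0.09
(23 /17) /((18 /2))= 0.15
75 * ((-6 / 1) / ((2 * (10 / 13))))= -585 / 2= -292.50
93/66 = 31/22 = 1.41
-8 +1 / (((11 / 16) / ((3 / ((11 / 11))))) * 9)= -248 / 33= -7.52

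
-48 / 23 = -2.09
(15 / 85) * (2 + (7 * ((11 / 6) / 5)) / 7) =71 / 170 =0.42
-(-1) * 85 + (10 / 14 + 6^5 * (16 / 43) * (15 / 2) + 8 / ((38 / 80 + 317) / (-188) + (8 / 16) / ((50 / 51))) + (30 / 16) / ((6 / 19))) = 4649867403565 / 213440304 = 21785.33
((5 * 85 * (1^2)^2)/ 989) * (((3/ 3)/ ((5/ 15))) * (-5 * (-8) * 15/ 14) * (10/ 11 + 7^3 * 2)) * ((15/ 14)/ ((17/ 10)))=12750750000/ 533071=23919.42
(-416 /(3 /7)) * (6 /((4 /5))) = -7280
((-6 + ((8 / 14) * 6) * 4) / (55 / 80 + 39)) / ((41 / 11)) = 9504 / 182245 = 0.05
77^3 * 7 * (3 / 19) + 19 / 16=153395449 / 304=504590.29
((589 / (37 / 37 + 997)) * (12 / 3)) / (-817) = -62 / 21457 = -0.00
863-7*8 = 807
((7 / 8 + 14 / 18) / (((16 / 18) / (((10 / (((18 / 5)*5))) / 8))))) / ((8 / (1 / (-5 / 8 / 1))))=-119 / 4608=-0.03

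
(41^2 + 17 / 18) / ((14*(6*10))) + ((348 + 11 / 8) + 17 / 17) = 352.38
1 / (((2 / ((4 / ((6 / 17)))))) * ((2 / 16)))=136 / 3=45.33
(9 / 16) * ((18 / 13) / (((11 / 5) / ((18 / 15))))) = 243 / 572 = 0.42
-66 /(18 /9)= -33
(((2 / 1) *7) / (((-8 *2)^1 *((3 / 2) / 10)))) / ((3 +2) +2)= -5 / 6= -0.83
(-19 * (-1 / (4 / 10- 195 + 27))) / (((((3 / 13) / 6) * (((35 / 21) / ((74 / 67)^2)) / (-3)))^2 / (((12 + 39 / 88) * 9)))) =-3843074789804484 / 92876516689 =-41378.33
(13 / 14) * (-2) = -13 / 7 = -1.86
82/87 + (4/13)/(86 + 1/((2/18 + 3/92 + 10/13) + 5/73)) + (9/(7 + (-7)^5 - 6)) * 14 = 99766958401819/106297070399169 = 0.94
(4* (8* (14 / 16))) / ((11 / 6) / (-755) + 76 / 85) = 2156280 / 68669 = 31.40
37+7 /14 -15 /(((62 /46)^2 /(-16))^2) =-2079914805 /1847042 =-1126.08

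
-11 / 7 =-1.57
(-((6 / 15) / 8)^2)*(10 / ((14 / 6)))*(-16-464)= 36 / 7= 5.14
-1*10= -10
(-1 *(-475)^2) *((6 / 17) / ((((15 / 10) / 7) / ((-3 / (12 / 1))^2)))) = -1579375 / 68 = -23226.10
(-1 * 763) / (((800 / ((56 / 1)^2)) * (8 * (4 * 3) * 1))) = -37387 / 1200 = -31.16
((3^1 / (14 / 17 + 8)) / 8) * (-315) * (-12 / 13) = 3213 / 260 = 12.36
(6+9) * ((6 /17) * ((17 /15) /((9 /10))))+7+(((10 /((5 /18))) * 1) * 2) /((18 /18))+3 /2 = 87.17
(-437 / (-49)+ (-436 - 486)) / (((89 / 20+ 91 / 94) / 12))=-504678480 / 249557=-2022.30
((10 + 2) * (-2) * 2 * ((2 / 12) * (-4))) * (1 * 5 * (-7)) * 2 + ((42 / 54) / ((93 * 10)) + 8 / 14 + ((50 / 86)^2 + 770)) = -1469.09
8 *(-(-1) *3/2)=12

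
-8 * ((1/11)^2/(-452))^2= -1/373901858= -0.00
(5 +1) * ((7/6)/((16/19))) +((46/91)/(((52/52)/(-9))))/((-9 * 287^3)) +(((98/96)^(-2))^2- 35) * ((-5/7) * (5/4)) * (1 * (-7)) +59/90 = -758750224143339919/3718876353388560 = -204.03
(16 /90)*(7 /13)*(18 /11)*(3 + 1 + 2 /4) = 504 /715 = 0.70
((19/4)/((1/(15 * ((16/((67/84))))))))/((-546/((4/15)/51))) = -608/44421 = -0.01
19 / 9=2.11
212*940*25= 4982000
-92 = -92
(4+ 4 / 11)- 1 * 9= -51 / 11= -4.64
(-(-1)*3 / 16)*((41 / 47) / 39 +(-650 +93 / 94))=-2379191 / 19552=-121.69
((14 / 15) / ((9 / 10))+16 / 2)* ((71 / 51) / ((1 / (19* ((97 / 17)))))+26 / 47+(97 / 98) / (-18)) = 221319629833 / 161732781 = 1368.43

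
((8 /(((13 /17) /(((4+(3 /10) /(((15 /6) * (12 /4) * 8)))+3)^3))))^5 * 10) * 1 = 223262938356088821015722150003210665436366026029016857 /37129300000000000000000000000000000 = 6013120052252232630.72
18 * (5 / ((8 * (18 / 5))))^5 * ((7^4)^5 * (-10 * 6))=-3896106752813085986328125 / 286654464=-13591648629665456.69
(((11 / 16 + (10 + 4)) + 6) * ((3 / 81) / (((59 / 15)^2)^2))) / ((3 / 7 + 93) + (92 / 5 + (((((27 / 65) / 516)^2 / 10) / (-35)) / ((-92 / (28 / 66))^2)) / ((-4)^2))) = 6951554804143950000000 / 242847418556344582909939799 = 0.00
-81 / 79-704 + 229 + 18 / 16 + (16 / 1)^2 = -138345 / 632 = -218.90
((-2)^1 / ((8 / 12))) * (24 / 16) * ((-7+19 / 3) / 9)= 1 / 3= 0.33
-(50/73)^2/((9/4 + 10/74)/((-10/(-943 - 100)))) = -3700000/1962025891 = -0.00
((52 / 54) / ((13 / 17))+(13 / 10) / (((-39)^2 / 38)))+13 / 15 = 3788 / 1755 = 2.16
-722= -722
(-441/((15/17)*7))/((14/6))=-153/5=-30.60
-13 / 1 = -13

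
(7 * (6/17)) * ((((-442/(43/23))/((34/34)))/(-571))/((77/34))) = 0.45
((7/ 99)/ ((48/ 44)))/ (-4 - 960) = -7/ 104112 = -0.00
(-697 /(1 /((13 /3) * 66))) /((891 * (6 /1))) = -37.29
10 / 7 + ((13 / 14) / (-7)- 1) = 0.30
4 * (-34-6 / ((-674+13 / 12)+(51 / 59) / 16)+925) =6791437476 / 1905547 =3564.04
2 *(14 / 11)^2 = 392 / 121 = 3.24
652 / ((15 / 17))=11084 / 15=738.93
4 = 4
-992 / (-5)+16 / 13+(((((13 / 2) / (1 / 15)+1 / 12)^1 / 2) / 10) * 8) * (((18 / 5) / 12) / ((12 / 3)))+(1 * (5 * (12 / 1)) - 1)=1360103 / 5200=261.56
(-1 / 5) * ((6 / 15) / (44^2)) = -1 / 24200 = -0.00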